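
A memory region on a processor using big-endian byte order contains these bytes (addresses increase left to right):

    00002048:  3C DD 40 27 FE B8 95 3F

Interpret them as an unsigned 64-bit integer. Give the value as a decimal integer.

4385732152650143039

Big-endian: lowest address holds the most-significant byte.
The bytes are already most-significant first: 0x3CDD4027FEB8953F.
0x3CDD4027FEB8953F = 4385732152650143039.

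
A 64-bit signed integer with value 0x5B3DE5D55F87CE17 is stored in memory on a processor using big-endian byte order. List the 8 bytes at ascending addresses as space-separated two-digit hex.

Split into bytes (most-significant first): 5B 3D E5 D5 5F 87 CE 17.
Big-endian: lowest address holds the most-significant byte.
So the memory order matches the most-significant-first order: 5B 3D E5 D5 5F 87 CE 17.

5B 3D E5 D5 5F 87 CE 17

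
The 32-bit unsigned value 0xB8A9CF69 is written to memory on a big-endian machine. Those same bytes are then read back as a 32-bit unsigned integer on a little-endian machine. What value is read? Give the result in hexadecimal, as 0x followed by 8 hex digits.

0x69CFA9B8

Stored big-endian, the bytes at ascending addresses are B8 A9 CF 69.
Read back as little-endian, the first byte is least significant, giving 0x69CFA9B8.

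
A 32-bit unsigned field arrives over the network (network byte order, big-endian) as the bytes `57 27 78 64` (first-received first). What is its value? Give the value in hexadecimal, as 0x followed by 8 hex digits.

0x57277864

Big-endian stores the most-significant byte at the lowest address.
The bytes are already most-significant first: 0x57277864.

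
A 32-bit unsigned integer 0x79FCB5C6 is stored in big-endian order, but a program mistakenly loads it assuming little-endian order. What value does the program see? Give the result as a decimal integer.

3333815417

Stored big-endian, the bytes at ascending addresses are 79 FC B5 C6.
Read back as little-endian, the first byte is least significant, giving 0xC6B5FC79.
0xC6B5FC79 = 3333815417.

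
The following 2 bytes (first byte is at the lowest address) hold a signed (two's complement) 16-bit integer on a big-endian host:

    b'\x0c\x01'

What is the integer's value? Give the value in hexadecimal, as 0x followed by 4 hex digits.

0x0C01

In big-endian order the high byte comes first in memory.
The bytes are already most-significant first: 0x0C01.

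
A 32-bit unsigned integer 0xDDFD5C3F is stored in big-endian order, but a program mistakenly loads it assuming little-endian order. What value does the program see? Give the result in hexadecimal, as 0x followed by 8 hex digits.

0x3F5CFDDD

Stored big-endian, the bytes at ascending addresses are DD FD 5C 3F.
Read back as little-endian, the first byte is least significant, giving 0x3F5CFDDD.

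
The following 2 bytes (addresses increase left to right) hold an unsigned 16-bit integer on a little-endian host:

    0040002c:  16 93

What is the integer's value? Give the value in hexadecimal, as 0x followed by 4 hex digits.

0x9316

In little-endian order the low byte comes first in memory.
Reassemble most-significant byte first: 93 16 → 0x9316.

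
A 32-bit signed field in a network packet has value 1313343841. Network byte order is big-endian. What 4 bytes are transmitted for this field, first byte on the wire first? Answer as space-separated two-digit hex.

4E 48 09 61

1313343841 in hexadecimal, padded to 32 bits, is 0x4E480961.
Split into bytes (most-significant first): 4E 48 09 61.
In big-endian order the high byte comes first in memory.
So the memory order matches the most-significant-first order: 4E 48 09 61.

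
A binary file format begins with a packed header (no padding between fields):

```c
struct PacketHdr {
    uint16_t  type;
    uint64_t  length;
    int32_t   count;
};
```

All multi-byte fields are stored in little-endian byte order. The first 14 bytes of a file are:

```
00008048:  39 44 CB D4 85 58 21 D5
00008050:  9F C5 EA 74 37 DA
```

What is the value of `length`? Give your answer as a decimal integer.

14240334885964600523

`length` follows `type` (2 bytes), so it starts at byte offset 2 and occupies 8 bytes.
Bytes at offsets 2..9: CB D4 85 58 21 D5 9F C5.
In little-endian order the low byte comes first in memory.
Reassemble most-significant byte first: C5 9F D5 21 58 85 D4 CB → 0xC59FD5215885D4CB.
0xC59FD5215885D4CB = 14240334885964600523.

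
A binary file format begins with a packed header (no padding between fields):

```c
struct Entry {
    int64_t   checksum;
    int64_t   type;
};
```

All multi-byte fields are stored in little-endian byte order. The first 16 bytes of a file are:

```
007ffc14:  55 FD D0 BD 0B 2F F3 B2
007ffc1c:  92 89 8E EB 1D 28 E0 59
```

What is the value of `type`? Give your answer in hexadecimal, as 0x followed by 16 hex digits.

0x59E0281DEB8E8992

`type` follows `checksum` (8 bytes), so it starts at byte offset 8 and occupies 8 bytes.
Bytes at offsets 8..15: 92 89 8E EB 1D 28 E0 59.
In little-endian order the low byte comes first in memory.
Reassemble most-significant byte first: 59 E0 28 1D EB 8E 89 92 → 0x59E0281DEB8E8992.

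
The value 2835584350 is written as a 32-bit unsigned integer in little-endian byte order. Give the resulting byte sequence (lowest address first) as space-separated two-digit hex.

5E 95 03 A9

2835584350 in hexadecimal, padded to 32 bits, is 0xA903955E.
Split into bytes (most-significant first): A9 03 95 5E.
Little-endian stores the least-significant byte at the lowest address.
So at ascending addresses the bytes are 5E 95 03 A9.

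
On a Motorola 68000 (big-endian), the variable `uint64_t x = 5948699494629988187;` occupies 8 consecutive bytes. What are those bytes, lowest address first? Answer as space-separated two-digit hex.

5948699494629988187 in hexadecimal, padded to 64 bits, is 0x528E06AC3CF7575B.
Split into bytes (most-significant first): 52 8E 06 AC 3C F7 57 5B.
Big-endian: lowest address holds the most-significant byte.
So the memory order matches the most-significant-first order: 52 8E 06 AC 3C F7 57 5B.

52 8E 06 AC 3C F7 57 5B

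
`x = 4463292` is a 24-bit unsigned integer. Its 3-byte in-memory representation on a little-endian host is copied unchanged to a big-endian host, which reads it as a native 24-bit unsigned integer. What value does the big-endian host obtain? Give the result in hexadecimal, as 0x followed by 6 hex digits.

4463292 in 24-bit hexadecimal is 0x441ABC.
Stored little-endian, the bytes at ascending addresses are BC 1A 44.
Read back as big-endian, the last byte is least significant, giving 0xBC1A44.

0xBC1A44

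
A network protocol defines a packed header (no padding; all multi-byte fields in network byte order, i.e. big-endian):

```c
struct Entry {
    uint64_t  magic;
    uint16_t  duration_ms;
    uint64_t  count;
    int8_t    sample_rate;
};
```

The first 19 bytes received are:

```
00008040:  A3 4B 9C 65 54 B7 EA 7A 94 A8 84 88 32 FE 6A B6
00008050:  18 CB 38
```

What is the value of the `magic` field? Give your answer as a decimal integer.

`magic` is the first field, at byte offset 0, occupying 8 bytes.
Bytes at offsets 0..7: A3 4B 9C 65 54 B7 EA 7A.
In big-endian order the high byte comes first in memory.
The bytes are already most-significant first: 0xA34B9C6554B7EA7A.
0xA34B9C6554B7EA7A = 11766670410462521978.

11766670410462521978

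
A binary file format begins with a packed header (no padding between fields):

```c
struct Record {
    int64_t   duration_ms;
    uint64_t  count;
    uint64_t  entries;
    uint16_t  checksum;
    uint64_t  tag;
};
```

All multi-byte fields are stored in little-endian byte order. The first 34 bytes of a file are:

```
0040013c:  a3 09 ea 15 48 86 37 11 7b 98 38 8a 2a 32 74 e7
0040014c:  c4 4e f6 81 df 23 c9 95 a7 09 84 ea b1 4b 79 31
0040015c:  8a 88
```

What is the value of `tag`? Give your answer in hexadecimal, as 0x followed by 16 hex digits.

`tag` follows `duration_ms` (8 B), `count` (8 B), `entries` (8 B), `checksum` (2 B), so it starts at offset 8 + 8 + 8 + 2 = 26 and occupies 8 bytes.
Bytes at offsets 26..33: 84 EA B1 4B 79 31 8A 88.
Little-endian: lowest address holds the least-significant byte.
Reassemble most-significant byte first: 88 8A 31 79 4B B1 EA 84 → 0x888A31794BB1EA84.

0x888A31794BB1EA84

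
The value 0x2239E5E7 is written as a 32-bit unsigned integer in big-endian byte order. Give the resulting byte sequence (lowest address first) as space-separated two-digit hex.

22 39 E5 E7

Split into bytes (most-significant first): 22 39 E5 E7.
Big-endian: lowest address holds the most-significant byte.
So the memory order matches the most-significant-first order: 22 39 E5 E7.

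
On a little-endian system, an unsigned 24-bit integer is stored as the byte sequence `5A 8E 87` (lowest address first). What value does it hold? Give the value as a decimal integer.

8883802

In little-endian order the low byte comes first in memory.
Reassemble most-significant byte first: 87 8E 5A → 0x878E5A.
0x878E5A = 8883802.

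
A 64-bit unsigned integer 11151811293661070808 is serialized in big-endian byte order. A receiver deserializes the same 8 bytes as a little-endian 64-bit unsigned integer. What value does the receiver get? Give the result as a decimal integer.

15602117725046031258

11151811293661070808 in 64-bit hexadecimal is 0x9AC3314968DB85D8.
Stored big-endian, the bytes at ascending addresses are 9A C3 31 49 68 DB 85 D8.
Read back as little-endian, the first byte is least significant, giving 0xD885DB684931C39A.
0xD885DB684931C39A = 15602117725046031258.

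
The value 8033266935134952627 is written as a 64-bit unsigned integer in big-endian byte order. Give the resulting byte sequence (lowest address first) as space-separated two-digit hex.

6F 7B E5 B7 26 9C 1C B3

8033266935134952627 in hexadecimal, padded to 64 bits, is 0x6F7BE5B7269C1CB3.
Split into bytes (most-significant first): 6F 7B E5 B7 26 9C 1C B3.
Big-endian stores the most-significant byte at the lowest address.
So the memory order matches the most-significant-first order: 6F 7B E5 B7 26 9C 1C B3.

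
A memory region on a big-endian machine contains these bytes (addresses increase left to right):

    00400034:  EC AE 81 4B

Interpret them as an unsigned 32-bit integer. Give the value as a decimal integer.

3970859339

Big-endian stores the most-significant byte at the lowest address.
The bytes are already most-significant first: 0xECAE814B.
0xECAE814B = 3970859339.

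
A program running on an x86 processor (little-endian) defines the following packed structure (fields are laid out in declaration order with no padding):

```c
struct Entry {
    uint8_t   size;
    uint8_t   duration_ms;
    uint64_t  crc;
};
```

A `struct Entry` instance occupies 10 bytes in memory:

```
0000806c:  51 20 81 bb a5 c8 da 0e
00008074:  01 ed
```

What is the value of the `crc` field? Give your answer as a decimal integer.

`crc` follows `size` (1 B), `duration_ms` (1 B), so it starts at offset 1 + 1 = 2 and occupies 8 bytes.
Bytes at offsets 2..9: 81 BB A5 C8 DA 0E 01 ED.
Little-endian stores the least-significant byte at the lowest address.
Reassemble most-significant byte first: ED 01 0E DA C8 A5 BB 81 → 0xED010EDAC8A5BB81.
0xED010EDAC8A5BB81 = 17077947594797595521.

17077947594797595521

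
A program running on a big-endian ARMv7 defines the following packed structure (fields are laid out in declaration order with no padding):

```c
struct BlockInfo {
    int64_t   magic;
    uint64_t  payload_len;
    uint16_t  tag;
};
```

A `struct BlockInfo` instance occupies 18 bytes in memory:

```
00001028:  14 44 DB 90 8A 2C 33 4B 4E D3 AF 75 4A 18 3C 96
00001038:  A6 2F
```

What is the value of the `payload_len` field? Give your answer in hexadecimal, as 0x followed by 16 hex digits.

0x4ED3AF754A183C96

`payload_len` follows `magic` (8 bytes), so it starts at byte offset 8 and occupies 8 bytes.
Bytes at offsets 8..15: 4E D3 AF 75 4A 18 3C 96.
In big-endian order the high byte comes first in memory.
The bytes are already most-significant first: 0x4ED3AF754A183C96.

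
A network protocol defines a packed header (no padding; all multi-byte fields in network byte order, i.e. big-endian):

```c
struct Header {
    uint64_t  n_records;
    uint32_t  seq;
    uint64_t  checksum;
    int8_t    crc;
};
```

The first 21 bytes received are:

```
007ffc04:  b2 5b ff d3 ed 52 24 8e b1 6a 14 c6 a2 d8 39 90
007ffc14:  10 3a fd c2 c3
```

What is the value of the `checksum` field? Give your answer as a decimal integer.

11734192120024202690

`checksum` follows `n_records` (8 B), `seq` (4 B), so it starts at offset 8 + 4 = 12 and occupies 8 bytes.
Bytes at offsets 12..19: A2 D8 39 90 10 3A FD C2.
Big-endian stores the most-significant byte at the lowest address.
The bytes are already most-significant first: 0xA2D83990103AFDC2.
0xA2D83990103AFDC2 = 11734192120024202690.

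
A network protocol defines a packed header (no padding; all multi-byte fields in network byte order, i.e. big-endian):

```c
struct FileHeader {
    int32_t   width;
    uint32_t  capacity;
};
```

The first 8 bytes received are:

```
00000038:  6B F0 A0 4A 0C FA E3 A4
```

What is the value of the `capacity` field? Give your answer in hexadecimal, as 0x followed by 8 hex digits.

0x0CFAE3A4

`capacity` follows `width` (4 bytes), so it starts at byte offset 4 and occupies 4 bytes.
Bytes at offsets 4..7: 0C FA E3 A4.
Big-endian stores the most-significant byte at the lowest address.
The bytes are already most-significant first: 0x0CFAE3A4.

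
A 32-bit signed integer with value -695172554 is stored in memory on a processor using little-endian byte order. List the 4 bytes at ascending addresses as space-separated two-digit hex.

Two's complement of -695172554 in 32 bits: 695172554 = 0x296F7DCA; invert → 0xD6908235; add 1 → 0xD6908236.
Split into bytes (most-significant first): D6 90 82 36.
In little-endian order the low byte comes first in memory.
So at ascending addresses the bytes are 36 82 90 D6.

36 82 90 D6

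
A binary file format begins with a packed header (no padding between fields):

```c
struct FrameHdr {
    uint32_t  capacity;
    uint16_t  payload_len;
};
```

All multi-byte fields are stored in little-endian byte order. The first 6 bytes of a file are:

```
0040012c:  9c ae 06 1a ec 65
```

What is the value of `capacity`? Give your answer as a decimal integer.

`capacity` is the first field, at byte offset 0, occupying 4 bytes.
Bytes at offsets 0..3: 9C AE 06 1A.
In little-endian order the low byte comes first in memory.
Reassemble most-significant byte first: 1A 06 AE 9C → 0x1A06AE9C.
0x1A06AE9C = 436645532.

436645532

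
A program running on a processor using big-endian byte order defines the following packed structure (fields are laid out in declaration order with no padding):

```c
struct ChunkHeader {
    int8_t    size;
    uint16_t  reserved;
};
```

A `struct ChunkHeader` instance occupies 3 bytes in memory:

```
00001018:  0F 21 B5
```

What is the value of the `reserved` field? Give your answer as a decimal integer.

8629

`reserved` follows `size` (1 byte), so it starts at byte offset 1 and occupies 2 bytes.
Bytes at offsets 1..2: 21 B5.
In big-endian order the high byte comes first in memory.
The bytes are already most-significant first: 0x21B5.
0x21B5 = 8629.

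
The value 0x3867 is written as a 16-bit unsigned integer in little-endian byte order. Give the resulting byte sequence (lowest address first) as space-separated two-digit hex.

67 38

Split into bytes (most-significant first): 38 67.
Little-endian: lowest address holds the least-significant byte.
So at ascending addresses the bytes are 67 38.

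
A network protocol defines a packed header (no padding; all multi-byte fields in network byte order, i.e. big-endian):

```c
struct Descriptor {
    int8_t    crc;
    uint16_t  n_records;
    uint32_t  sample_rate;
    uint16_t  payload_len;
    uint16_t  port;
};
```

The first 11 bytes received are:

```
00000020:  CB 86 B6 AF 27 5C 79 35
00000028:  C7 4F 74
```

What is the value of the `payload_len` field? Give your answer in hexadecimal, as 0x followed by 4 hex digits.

0x35C7

`payload_len` follows `crc` (1 B), `n_records` (2 B), `sample_rate` (4 B), so it starts at offset 1 + 2 + 4 = 7 and occupies 2 bytes.
Bytes at offsets 7..8: 35 C7.
In big-endian order the high byte comes first in memory.
The bytes are already most-significant first: 0x35C7.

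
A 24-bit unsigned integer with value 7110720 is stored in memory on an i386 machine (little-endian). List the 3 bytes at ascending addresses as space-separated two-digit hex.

40 80 6C

7110720 in hexadecimal, padded to 24 bits, is 0x6C8040.
Split into bytes (most-significant first): 6C 80 40.
In little-endian order the low byte comes first in memory.
So at ascending addresses the bytes are 40 80 6C.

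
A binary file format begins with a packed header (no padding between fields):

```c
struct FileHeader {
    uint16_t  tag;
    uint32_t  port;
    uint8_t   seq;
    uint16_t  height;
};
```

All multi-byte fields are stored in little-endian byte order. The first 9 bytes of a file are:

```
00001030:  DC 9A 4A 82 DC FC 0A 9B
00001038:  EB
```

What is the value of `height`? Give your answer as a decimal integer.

60315

`height` follows `tag` (2 B), `port` (4 B), `seq` (1 B), so it starts at offset 2 + 4 + 1 = 7 and occupies 2 bytes.
Bytes at offsets 7..8: 9B EB.
Little-endian: lowest address holds the least-significant byte.
Reassemble most-significant byte first: EB 9B → 0xEB9B.
0xEB9B = 60315.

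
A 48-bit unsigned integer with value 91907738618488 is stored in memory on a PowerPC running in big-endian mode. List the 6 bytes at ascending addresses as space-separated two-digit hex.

91907738618488 in hexadecimal, padded to 48 bits, is 0x5396F01CCA78.
Split into bytes (most-significant first): 53 96 F0 1C CA 78.
In big-endian order the high byte comes first in memory.
So the memory order matches the most-significant-first order: 53 96 F0 1C CA 78.

53 96 F0 1C CA 78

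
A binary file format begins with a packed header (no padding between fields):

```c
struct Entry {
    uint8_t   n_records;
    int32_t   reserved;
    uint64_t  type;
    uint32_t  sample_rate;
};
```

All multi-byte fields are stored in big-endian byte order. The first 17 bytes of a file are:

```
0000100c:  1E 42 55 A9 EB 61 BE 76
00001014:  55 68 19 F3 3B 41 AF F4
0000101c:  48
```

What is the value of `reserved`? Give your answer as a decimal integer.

`reserved` follows `n_records` (1 byte), so it starts at byte offset 1 and occupies 4 bytes.
Bytes at offsets 1..4: 42 55 A9 EB.
Big-endian stores the most-significant byte at the lowest address.
The bytes are already most-significant first: 0x4255A9EB.
0x4255A9EB = 1112910315.

1112910315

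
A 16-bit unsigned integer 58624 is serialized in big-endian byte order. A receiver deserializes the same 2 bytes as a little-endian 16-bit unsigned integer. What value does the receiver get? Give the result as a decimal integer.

58624 in 16-bit hexadecimal is 0xE500.
Stored big-endian, the bytes at ascending addresses are E5 00.
Read back as little-endian, the first byte is least significant, giving 0x00E5.
0x00E5 = 229.

229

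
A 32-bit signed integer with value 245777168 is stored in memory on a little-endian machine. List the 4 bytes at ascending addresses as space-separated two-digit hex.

245777168 in hexadecimal, padded to 32 bits, is 0x0EA64310.
Split into bytes (most-significant first): 0E A6 43 10.
Little-endian: lowest address holds the least-significant byte.
So at ascending addresses the bytes are 10 43 A6 0E.

10 43 A6 0E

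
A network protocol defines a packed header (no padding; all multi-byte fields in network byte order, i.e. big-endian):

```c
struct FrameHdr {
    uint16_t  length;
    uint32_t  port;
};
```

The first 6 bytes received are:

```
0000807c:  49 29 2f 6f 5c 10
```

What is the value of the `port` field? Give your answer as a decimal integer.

795827216

`port` follows `length` (2 bytes), so it starts at byte offset 2 and occupies 4 bytes.
Bytes at offsets 2..5: 2F 6F 5C 10.
In big-endian order the high byte comes first in memory.
The bytes are already most-significant first: 0x2F6F5C10.
0x2F6F5C10 = 795827216.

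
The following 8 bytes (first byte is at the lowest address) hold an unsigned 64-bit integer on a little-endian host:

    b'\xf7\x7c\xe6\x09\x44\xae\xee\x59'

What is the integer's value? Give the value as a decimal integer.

Little-endian: lowest address holds the least-significant byte.
Reassemble most-significant byte first: 59 EE AE 44 09 E6 7C F7 → 0x59EEAE4409E67CF7.
0x59EEAE4409E67CF7 = 6480308521079831799.

6480308521079831799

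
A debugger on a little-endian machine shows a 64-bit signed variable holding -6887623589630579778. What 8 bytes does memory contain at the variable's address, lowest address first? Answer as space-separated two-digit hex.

Two's complement of -6887623589630579778 in 64 bits: 6887623589630579778 = 0x5F95C1299E881442; invert → 0xA06A3ED66177EBBD; add 1 → 0xA06A3ED66177EBBE.
Split into bytes (most-significant first): A0 6A 3E D6 61 77 EB BE.
Little-endian stores the least-significant byte at the lowest address.
So at ascending addresses the bytes are BE EB 77 61 D6 3E 6A A0.

BE EB 77 61 D6 3E 6A A0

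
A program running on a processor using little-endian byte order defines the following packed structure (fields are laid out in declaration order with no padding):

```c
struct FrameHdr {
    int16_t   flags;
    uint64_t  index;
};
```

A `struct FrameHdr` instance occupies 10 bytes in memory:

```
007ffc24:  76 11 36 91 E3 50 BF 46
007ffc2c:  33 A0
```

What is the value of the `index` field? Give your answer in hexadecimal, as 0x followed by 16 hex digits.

`index` follows `flags` (2 bytes), so it starts at byte offset 2 and occupies 8 bytes.
Bytes at offsets 2..9: 36 91 E3 50 BF 46 33 A0.
Little-endian stores the least-significant byte at the lowest address.
Reassemble most-significant byte first: A0 33 46 BF 50 E3 91 36 → 0xA03346BF50E39136.

0xA03346BF50E39136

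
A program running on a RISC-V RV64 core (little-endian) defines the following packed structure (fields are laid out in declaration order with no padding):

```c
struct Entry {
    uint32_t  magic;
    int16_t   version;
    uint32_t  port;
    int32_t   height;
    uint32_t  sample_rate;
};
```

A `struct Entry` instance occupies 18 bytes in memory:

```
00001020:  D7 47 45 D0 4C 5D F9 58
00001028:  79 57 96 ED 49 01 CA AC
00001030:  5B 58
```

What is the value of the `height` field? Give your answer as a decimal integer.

21622166

`height` follows `magic` (4 B), `version` (2 B), `port` (4 B), so it starts at offset 4 + 2 + 4 = 10 and occupies 4 bytes.
Bytes at offsets 10..13: 96 ED 49 01.
Little-endian: lowest address holds the least-significant byte.
Reassemble most-significant byte first: 01 49 ED 96 → 0x0149ED96.
0x0149ED96 = 21622166.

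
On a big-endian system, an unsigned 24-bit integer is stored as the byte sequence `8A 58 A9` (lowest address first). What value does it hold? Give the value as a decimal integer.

9066665

Big-endian stores the most-significant byte at the lowest address.
The bytes are already most-significant first: 0x8A58A9.
0x8A58A9 = 9066665.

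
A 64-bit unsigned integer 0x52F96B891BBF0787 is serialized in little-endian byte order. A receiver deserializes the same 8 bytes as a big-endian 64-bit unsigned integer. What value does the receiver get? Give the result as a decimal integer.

9729955644947822930

Stored little-endian, the bytes at ascending addresses are 87 07 BF 1B 89 6B F9 52.
Read back as big-endian, the last byte is least significant, giving 0x8707BF1B896BF952.
0x8707BF1B896BF952 = 9729955644947822930.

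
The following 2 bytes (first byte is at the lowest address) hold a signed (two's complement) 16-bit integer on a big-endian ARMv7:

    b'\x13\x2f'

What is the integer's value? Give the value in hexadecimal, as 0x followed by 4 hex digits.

Big-endian stores the most-significant byte at the lowest address.
The bytes are already most-significant first: 0x132F.

0x132F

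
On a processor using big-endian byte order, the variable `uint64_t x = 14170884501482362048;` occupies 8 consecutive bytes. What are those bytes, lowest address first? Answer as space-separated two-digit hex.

C4 A9 18 5F 9F F1 D4 C0

14170884501482362048 in hexadecimal, padded to 64 bits, is 0xC4A9185F9FF1D4C0.
Split into bytes (most-significant first): C4 A9 18 5F 9F F1 D4 C0.
In big-endian order the high byte comes first in memory.
So the memory order matches the most-significant-first order: C4 A9 18 5F 9F F1 D4 C0.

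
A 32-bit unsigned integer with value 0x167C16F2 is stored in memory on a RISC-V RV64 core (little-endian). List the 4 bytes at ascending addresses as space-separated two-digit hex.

F2 16 7C 16

Split into bytes (most-significant first): 16 7C 16 F2.
Little-endian stores the least-significant byte at the lowest address.
So at ascending addresses the bytes are F2 16 7C 16.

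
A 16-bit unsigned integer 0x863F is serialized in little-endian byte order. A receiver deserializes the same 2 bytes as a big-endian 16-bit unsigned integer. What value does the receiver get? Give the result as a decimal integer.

Stored little-endian, the bytes at ascending addresses are 3F 86.
Read back as big-endian, the last byte is least significant, giving 0x3F86.
0x3F86 = 16262.

16262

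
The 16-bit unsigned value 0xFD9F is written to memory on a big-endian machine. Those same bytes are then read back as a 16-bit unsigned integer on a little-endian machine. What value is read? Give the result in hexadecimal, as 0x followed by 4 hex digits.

0x9FFD

Stored big-endian, the bytes at ascending addresses are FD 9F.
Read back as little-endian, the first byte is least significant, giving 0x9FFD.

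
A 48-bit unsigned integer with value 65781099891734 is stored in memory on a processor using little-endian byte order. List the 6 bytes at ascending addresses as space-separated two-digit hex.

65781099891734 in hexadecimal, padded to 48 bits, is 0x3BD3DB178C16.
Split into bytes (most-significant first): 3B D3 DB 17 8C 16.
In little-endian order the low byte comes first in memory.
So at ascending addresses the bytes are 16 8C 17 DB D3 3B.

16 8C 17 DB D3 3B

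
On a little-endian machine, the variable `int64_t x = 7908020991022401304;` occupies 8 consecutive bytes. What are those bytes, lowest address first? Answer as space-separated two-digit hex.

7908020991022401304 in hexadecimal, padded to 64 bits, is 0x6DBEEF315E390718.
Split into bytes (most-significant first): 6D BE EF 31 5E 39 07 18.
In little-endian order the low byte comes first in memory.
So at ascending addresses the bytes are 18 07 39 5E 31 EF BE 6D.

18 07 39 5E 31 EF BE 6D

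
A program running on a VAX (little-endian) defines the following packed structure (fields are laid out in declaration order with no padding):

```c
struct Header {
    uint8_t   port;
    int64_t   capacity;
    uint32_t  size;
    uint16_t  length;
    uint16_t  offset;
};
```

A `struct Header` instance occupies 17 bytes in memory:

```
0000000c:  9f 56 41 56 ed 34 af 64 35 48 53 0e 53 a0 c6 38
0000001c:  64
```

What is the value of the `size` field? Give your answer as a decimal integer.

1393447752

`size` follows `port` (1 B), `capacity` (8 B), so it starts at offset 1 + 8 = 9 and occupies 4 bytes.
Bytes at offsets 9..12: 48 53 0E 53.
Little-endian: lowest address holds the least-significant byte.
Reassemble most-significant byte first: 53 0E 53 48 → 0x530E5348.
0x530E5348 = 1393447752.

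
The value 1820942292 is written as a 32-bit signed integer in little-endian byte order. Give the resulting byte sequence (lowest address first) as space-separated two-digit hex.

D4 5F 89 6C

1820942292 in hexadecimal, padded to 32 bits, is 0x6C895FD4.
Split into bytes (most-significant first): 6C 89 5F D4.
Little-endian: lowest address holds the least-significant byte.
So at ascending addresses the bytes are D4 5F 89 6C.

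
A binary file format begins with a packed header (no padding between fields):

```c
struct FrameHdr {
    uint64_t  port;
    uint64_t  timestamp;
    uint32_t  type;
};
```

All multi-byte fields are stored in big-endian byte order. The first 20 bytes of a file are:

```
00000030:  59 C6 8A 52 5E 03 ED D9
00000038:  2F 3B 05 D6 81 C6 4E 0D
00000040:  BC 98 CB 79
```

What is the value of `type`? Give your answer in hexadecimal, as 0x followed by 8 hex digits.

0xBC98CB79

`type` follows `port` (8 B), `timestamp` (8 B), so it starts at offset 8 + 8 = 16 and occupies 4 bytes.
Bytes at offsets 16..19: BC 98 CB 79.
In big-endian order the high byte comes first in memory.
The bytes are already most-significant first: 0xBC98CB79.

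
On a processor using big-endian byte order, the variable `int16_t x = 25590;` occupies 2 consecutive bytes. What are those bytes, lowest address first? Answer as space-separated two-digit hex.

63 F6

25590 in hexadecimal, padded to 16 bits, is 0x63F6.
Split into bytes (most-significant first): 63 F6.
Big-endian stores the most-significant byte at the lowest address.
So the memory order matches the most-significant-first order: 63 F6.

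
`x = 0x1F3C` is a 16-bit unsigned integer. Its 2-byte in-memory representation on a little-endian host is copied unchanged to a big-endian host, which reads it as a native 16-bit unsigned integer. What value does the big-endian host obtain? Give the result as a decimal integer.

15391

Stored little-endian, the bytes at ascending addresses are 3C 1F.
Read back as big-endian, the last byte is least significant, giving 0x3C1F.
0x3C1F = 15391.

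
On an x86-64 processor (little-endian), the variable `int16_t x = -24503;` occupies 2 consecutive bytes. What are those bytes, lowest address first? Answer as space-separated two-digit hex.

Two's complement of -24503 in 16 bits: 24503 = 0x5FB7; invert → 0xA048; add 1 → 0xA049.
Split into bytes (most-significant first): A0 49.
In little-endian order the low byte comes first in memory.
So at ascending addresses the bytes are 49 A0.

49 A0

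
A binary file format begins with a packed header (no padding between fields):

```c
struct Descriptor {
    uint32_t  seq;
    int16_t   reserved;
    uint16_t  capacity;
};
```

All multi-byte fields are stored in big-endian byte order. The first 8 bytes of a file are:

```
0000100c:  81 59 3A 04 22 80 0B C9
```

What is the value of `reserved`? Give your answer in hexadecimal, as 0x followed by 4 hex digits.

`reserved` follows `seq` (4 bytes), so it starts at byte offset 4 and occupies 2 bytes.
Bytes at offsets 4..5: 22 80.
Big-endian: lowest address holds the most-significant byte.
The bytes are already most-significant first: 0x2280.

0x2280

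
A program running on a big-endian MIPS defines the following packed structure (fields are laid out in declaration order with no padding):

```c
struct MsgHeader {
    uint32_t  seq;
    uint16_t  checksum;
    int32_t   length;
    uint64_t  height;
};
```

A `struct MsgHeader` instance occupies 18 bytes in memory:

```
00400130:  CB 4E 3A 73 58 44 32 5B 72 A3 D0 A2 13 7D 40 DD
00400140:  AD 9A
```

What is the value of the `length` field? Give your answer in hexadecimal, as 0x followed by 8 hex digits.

0x325B72A3

`length` follows `seq` (4 B), `checksum` (2 B), so it starts at offset 4 + 2 = 6 and occupies 4 bytes.
Bytes at offsets 6..9: 32 5B 72 A3.
In big-endian order the high byte comes first in memory.
The bytes are already most-significant first: 0x325B72A3.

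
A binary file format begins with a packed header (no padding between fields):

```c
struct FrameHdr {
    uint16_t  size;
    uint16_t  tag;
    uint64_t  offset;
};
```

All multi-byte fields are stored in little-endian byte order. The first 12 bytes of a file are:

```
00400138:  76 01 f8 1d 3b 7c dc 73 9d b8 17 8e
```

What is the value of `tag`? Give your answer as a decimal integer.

`tag` follows `size` (2 bytes), so it starts at byte offset 2 and occupies 2 bytes.
Bytes at offsets 2..3: F8 1D.
Little-endian stores the least-significant byte at the lowest address.
Reassemble most-significant byte first: 1D F8 → 0x1DF8.
0x1DF8 = 7672.

7672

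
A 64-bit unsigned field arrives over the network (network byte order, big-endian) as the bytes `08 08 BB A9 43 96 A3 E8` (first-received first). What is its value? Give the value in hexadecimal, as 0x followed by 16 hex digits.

In big-endian order the high byte comes first in memory.
The bytes are already most-significant first: 0x0808BBA94396A3E8.

0x0808BBA94396A3E8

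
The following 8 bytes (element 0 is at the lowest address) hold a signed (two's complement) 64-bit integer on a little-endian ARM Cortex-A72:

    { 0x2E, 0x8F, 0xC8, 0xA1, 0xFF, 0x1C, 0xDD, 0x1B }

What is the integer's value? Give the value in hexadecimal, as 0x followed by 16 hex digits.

0x1BDD1CFFA1C88F2E

Little-endian stores the least-significant byte at the lowest address.
Reassemble most-significant byte first: 1B DD 1C FF A1 C8 8F 2E → 0x1BDD1CFFA1C88F2E.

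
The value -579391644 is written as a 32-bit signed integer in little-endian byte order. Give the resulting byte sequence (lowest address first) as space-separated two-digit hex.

Two's complement of -579391644 in 32 bits: 579391644 = 0x2288D09C; invert → 0xDD772F63; add 1 → 0xDD772F64.
Split into bytes (most-significant first): DD 77 2F 64.
In little-endian order the low byte comes first in memory.
So at ascending addresses the bytes are 64 2F 77 DD.

64 2F 77 DD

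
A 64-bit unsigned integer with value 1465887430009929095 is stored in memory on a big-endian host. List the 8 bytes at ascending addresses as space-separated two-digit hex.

14 57 E0 D9 DA 73 BD 87

1465887430009929095 in hexadecimal, padded to 64 bits, is 0x1457E0D9DA73BD87.
Split into bytes (most-significant first): 14 57 E0 D9 DA 73 BD 87.
Big-endian stores the most-significant byte at the lowest address.
So the memory order matches the most-significant-first order: 14 57 E0 D9 DA 73 BD 87.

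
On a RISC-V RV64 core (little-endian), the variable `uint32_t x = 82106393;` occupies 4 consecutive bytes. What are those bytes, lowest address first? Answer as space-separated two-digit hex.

19 D8 E4 04

82106393 in hexadecimal, padded to 32 bits, is 0x04E4D819.
Split into bytes (most-significant first): 04 E4 D8 19.
Little-endian stores the least-significant byte at the lowest address.
So at ascending addresses the bytes are 19 D8 E4 04.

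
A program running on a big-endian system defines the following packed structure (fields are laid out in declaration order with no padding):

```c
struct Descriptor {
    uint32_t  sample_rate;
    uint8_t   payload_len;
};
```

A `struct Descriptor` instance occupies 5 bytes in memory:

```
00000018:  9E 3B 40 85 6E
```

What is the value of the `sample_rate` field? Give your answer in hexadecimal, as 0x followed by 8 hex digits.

`sample_rate` is the first field, at byte offset 0, occupying 4 bytes.
Bytes at offsets 0..3: 9E 3B 40 85.
In big-endian order the high byte comes first in memory.
The bytes are already most-significant first: 0x9E3B4085.

0x9E3B4085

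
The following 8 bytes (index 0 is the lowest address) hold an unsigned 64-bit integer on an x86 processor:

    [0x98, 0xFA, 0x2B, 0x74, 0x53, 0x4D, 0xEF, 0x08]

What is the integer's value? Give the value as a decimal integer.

Little-endian stores the least-significant byte at the lowest address.
Reassemble most-significant byte first: 08 EF 4D 53 74 2B FA 98 → 0x08EF4D53742BFA98.
0x08EF4D53742BFA98 = 643818292563933848.

643818292563933848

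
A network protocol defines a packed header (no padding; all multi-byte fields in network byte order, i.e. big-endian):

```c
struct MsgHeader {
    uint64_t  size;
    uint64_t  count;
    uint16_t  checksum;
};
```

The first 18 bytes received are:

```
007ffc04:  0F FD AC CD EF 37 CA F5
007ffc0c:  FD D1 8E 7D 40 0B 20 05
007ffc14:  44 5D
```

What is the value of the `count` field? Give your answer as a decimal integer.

`count` follows `size` (8 bytes), so it starts at byte offset 8 and occupies 8 bytes.
Bytes at offsets 8..15: FD D1 8E 7D 40 0B 20 05.
In big-endian order the high byte comes first in memory.
The bytes are already most-significant first: 0xFDD18E7D400B2005.
0xFDD18E7D400B2005 = 18289556230324822021.

18289556230324822021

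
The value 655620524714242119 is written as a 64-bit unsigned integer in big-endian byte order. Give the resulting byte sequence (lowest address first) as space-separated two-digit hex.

09 19 3B 64 C3 0C 30 47

655620524714242119 in hexadecimal, padded to 64 bits, is 0x09193B64C30C3047.
Split into bytes (most-significant first): 09 19 3B 64 C3 0C 30 47.
Big-endian stores the most-significant byte at the lowest address.
So the memory order matches the most-significant-first order: 09 19 3B 64 C3 0C 30 47.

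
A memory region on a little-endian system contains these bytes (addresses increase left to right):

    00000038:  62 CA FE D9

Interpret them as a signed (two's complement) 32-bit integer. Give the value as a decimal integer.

-637613470

Little-endian stores the least-significant byte at the lowest address.
Reassemble most-significant byte first: D9 FE CA 62 → 0xD9FECA62.
Top bit is set, so as a signed 32-bit value this is 0xD9FECA62 − 2^32 = -637613470.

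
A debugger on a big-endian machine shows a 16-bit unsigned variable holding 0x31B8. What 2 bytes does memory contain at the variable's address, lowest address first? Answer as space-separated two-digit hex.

31 B8

Split into bytes (most-significant first): 31 B8.
In big-endian order the high byte comes first in memory.
So the memory order matches the most-significant-first order: 31 B8.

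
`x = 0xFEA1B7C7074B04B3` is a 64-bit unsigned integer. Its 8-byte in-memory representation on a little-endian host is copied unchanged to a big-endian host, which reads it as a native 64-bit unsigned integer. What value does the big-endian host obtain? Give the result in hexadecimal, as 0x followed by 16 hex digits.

Stored little-endian, the bytes at ascending addresses are B3 04 4B 07 C7 B7 A1 FE.
Read back as big-endian, the last byte is least significant, giving 0xB3044B07C7B7A1FE.

0xB3044B07C7B7A1FE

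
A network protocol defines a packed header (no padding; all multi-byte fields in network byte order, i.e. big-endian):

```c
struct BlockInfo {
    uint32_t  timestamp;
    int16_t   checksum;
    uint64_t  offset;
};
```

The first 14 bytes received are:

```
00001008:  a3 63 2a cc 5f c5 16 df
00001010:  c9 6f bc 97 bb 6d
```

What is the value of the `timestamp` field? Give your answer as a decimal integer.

2741185228

`timestamp` is the first field, at byte offset 0, occupying 4 bytes.
Bytes at offsets 0..3: A3 63 2A CC.
Big-endian stores the most-significant byte at the lowest address.
The bytes are already most-significant first: 0xA3632ACC.
0xA3632ACC = 2741185228.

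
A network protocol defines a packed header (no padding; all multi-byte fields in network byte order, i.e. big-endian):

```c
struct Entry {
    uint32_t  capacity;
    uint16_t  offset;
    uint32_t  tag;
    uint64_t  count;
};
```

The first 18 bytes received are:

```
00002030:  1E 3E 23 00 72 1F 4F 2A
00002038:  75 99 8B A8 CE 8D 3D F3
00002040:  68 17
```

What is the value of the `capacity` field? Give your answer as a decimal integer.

507388672

`capacity` is the first field, at byte offset 0, occupying 4 bytes.
Bytes at offsets 0..3: 1E 3E 23 00.
In big-endian order the high byte comes first in memory.
The bytes are already most-significant first: 0x1E3E2300.
0x1E3E2300 = 507388672.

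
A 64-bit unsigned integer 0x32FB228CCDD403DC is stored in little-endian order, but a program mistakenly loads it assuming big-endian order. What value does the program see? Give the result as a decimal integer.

15853749092558764850

Stored little-endian, the bytes at ascending addresses are DC 03 D4 CD 8C 22 FB 32.
Read back as big-endian, the last byte is least significant, giving 0xDC03D4CD8C22FB32.
0xDC03D4CD8C22FB32 = 15853749092558764850.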